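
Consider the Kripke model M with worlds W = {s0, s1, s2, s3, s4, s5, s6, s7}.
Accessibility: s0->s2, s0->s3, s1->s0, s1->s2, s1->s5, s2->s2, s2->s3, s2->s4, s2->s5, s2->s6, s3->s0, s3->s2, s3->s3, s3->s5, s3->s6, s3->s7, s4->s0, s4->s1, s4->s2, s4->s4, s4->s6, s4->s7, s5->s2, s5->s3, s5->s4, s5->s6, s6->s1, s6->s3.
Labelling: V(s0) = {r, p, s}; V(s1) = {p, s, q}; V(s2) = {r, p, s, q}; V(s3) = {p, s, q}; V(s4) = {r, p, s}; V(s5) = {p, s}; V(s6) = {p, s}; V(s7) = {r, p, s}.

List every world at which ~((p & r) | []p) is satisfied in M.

Let φ = ~((p & r) | []p). Evaluate φ at each world:
  s0 (successors {s2, s3}): φ is false.
  s1 (successors {s0, s2, s5}): φ is false.
  s2 (successors {s2, s3, s4, s5, s6}): φ is false.
  s3 (successors {s0, s2, s3, s5, s6, s7}): φ is false.
  s4 (successors {s0, s1, s2, s4, s6, s7}): φ is false.
  s5 (successors {s2, s3, s4, s6}): φ is false.
  s6 (successors {s1, s3}): φ is false.
  s7 (successors ∅): φ is false.
For instance, at s3:
  At s3: (p & r) | []p is true, so ~((p & r) | []p) is false.
    At s3: p & r is false, []p is true, so (p & r) | []p is true.
      At s3: []p requires p at every successor {s0, s2, s3, s5, s6, s7}.
        At s0: p is true.
        At s2: p is true.
        At s3: p is true.
        At s5: p is true.
        At s6: p is true.
        At s7: p is true.
      So []p is true at s3.
Satisfying worlds: none.

none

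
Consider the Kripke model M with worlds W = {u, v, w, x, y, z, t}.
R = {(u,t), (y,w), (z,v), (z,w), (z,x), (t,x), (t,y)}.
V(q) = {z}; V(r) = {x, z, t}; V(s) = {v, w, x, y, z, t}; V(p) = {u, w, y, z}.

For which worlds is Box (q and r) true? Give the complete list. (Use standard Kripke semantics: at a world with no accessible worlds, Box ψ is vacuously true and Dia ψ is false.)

v, w, x

Recall that Box ψ holds at a world iff ψ holds at every accessible world, and Dia ψ holds iff ψ holds at some accessible world.
Let φ = Box (q and r). Evaluate φ at each world:
  u (successors {t}): φ is false.
  v (successors ∅): φ is true.
  w (successors ∅): φ is true.
  x (successors ∅): φ is true.
  y (successors {w}): φ is false.
  z (successors {v, w, x}): φ is false.
  t (successors {x, y}): φ is false.
For instance, at u:
  At u: Box (q and r) requires q and r at every successor {t}.
    q and r fails at t, so Box (q and r) is false at u.
Satisfying worlds: {v, w, x}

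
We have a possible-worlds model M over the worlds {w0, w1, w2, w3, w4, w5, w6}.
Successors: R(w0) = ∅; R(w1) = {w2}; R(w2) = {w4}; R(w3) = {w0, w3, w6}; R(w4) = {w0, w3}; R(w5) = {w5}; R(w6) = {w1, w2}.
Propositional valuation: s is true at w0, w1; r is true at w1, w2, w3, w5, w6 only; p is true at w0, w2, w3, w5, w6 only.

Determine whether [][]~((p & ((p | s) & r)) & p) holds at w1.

Recall that []ψ holds at a world iff ψ holds at every accessible world, and <>ψ holds iff ψ holds at some accessible world.
At w1: [][]~((p & ((p | s) & r)) & p) requires []~((p & ((p | s) & r)) & p) at every successor {w2}.
    At w2: []~((p & ((p | s) & r)) & p) requires ~((p & ((p | s) & r)) & p) at every successor {w4}.
      At w4: ~((p & ((p | s) & r)) & p) is true.
    So []~((p & ((p | s) & r)) & p) is true at w2.
So [][]~((p & ((p | s) & r)) & p) is true at w1.

Yes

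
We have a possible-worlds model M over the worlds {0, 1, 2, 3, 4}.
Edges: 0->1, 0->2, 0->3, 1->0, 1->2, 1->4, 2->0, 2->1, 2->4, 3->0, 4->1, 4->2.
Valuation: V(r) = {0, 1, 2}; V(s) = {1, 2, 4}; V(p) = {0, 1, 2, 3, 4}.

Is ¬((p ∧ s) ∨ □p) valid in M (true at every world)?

No

Let φ = ¬((p ∧ s) ∨ □p). Evaluate φ at each world:
  0 (successors {1, 2, 3}): φ is false.
  1 (successors {0, 2, 4}): φ is false.
  2 (successors {0, 1, 4}): φ is false.
  3 (successors {0}): φ is false.
  4 (successors {1, 2}): φ is false.
Detail at 0 (counterexample):
  At 0: (p ∧ s) ∨ □p is true, so ¬((p ∧ s) ∨ □p) is false.
    At 0: p ∧ s is false, □p is true, so (p ∧ s) ∨ □p is true.
      At 0: □p requires p at every successor {1, 2, 3}.
        At 1: p is true.
        At 2: p is true.
        At 3: p is true.
      So □p is true at 0.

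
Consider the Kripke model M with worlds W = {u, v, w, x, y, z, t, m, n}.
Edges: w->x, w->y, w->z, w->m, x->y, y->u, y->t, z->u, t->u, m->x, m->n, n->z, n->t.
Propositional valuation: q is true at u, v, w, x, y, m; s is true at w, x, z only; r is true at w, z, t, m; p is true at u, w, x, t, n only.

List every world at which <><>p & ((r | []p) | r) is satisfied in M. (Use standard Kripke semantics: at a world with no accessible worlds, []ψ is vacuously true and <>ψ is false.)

w, y, m

Let φ = <><>p & ((r | []p) | r). Evaluate φ at each world:
  u (successors ∅): φ is false.
  v (successors ∅): φ is false.
  w (successors {x, y, z, m}): φ is true.
  x (successors {y}): φ is false.
  y (successors {u, t}): φ is true.
  z (successors {u}): φ is false.
  t (successors {u}): φ is false.
  m (successors {x, n}): φ is true.
  n (successors {z, t}): φ is false.
For instance, at x:
  At x: <><>p is true, (r | []p) | r is false, so <><>p & ((r | []p) | r) is false.
    At x: <><>p requires <>p at some successor in {y}.
      <>p holds at y, so <><>p is true at x.
    At x: r | []p is false, r is false, so (r | []p) | r is false.
      At x: r is false, []p is false, so r | []p is false.
Satisfying worlds: {w, y, m}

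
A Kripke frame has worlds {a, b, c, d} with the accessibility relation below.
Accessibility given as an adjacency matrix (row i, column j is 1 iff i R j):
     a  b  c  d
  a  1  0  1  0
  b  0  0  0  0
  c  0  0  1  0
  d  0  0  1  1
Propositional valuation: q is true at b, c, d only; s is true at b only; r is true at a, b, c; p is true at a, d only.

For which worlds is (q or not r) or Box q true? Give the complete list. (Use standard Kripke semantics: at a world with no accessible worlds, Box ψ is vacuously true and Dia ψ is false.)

b, c, d

Let φ = (q or not r) or Box q. Evaluate φ at each world:
  a (successors {a, c}): φ is false.
  b (successors ∅): φ is true.
  c (successors {c}): φ is true.
  d (successors {c, d}): φ is true.
For instance, at c:
  At c: q or not r is true, Box q is true, so (q or not r) or Box q is true.
    At c: Box q requires q at every successor {c}.
      At c: q is true.
    So Box q is true at c.
Satisfying worlds: {b, c, d}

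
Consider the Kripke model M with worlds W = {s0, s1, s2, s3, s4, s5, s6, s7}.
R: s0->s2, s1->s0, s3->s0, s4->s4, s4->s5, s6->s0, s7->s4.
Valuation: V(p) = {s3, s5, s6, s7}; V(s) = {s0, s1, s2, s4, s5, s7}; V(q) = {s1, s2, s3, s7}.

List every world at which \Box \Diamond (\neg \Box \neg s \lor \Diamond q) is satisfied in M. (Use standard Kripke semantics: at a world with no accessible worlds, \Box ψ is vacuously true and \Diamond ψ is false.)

s2, s5, s7

Let φ = \Box \Diamond (\neg \Box \neg s \lor \Diamond q). Evaluate φ at each world:
  s0 (successors {s2}): φ is false.
  s1 (successors {s0}): φ is false.
  s2 (successors ∅): φ is true.
  s3 (successors {s0}): φ is false.
  s4 (successors {s4, s5}): φ is false.
  s5 (successors ∅): φ is true.
  s6 (successors {s0}): φ is false.
  s7 (successors {s4}): φ is true.
For instance, at s7:
  At s7: \Box \Diamond (\neg \Box \neg s \lor \Diamond q) requires \Diamond (\neg \Box \neg s \lor \Diamond q) at every successor {s4}.
      At s4: \Diamond (\neg \Box \neg s \lor \Diamond q) requires \neg \Box \neg s \lor \Diamond q at some successor in {s4, s5}.
        \neg \Box \neg s \lor \Diamond q holds at s4, so \Diamond (\neg \Box \neg s \lor \Diamond q) is true at s4.
  So \Box \Diamond (\neg \Box \neg s \lor \Diamond q) is true at s7.
Satisfying worlds: {s2, s5, s7}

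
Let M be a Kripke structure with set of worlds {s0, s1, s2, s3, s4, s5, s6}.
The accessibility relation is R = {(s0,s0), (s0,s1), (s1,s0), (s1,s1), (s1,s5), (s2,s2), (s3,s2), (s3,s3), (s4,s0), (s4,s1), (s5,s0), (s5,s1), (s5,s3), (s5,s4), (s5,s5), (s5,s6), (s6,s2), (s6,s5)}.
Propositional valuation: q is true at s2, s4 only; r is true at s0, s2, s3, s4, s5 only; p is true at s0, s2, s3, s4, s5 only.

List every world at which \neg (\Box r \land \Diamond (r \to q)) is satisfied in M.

Let φ = \neg (\Box r \land \Diamond (r \to q)). Evaluate φ at each world:
  s0 (successors {s0, s1}): φ is true.
  s1 (successors {s0, s1, s5}): φ is true.
  s2 (successors {s2}): φ is false.
  s3 (successors {s2, s3}): φ is false.
  s4 (successors {s0, s1}): φ is true.
  s5 (successors {s0, s1, s3, s4, s5, s6}): φ is true.
  s6 (successors {s2, s5}): φ is false.
For instance, at s1:
  At s1: \Box r \land \Diamond (r \to q) is false, so \neg (\Box r \land \Diamond (r \to q)) is true.
    At s1: \Box r is false, \Diamond (r \to q) is true, so \Box r \land \Diamond (r \to q) is false.
      At s1: \Box r requires r at every successor {s0, s1, s5}.
        r fails at s1, so \Box r is false at s1.
      At s1: \Diamond (r \to q) requires r \to q at some successor in {s0, s1, s5}.
        r \to q holds at s1, so \Diamond (r \to q) is true at s1.
Satisfying worlds: {s0, s1, s4, s5}

s0, s1, s4, s5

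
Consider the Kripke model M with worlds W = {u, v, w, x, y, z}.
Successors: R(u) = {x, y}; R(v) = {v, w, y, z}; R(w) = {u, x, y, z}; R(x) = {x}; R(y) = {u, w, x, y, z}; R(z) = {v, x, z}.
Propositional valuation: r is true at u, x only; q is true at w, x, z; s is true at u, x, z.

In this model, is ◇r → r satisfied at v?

Recall that ◇ψ holds at a world iff ψ holds at some accessible world.
At v: ◇r is false, r is false, so ◇r → r is true.
  At v: ◇r requires r at some successor in {v, w, y, z}.
    At v: r is false.
    At w: r is false.
    At y: r is false.
    At z: r is false.
  So ◇r is false at v.

Yes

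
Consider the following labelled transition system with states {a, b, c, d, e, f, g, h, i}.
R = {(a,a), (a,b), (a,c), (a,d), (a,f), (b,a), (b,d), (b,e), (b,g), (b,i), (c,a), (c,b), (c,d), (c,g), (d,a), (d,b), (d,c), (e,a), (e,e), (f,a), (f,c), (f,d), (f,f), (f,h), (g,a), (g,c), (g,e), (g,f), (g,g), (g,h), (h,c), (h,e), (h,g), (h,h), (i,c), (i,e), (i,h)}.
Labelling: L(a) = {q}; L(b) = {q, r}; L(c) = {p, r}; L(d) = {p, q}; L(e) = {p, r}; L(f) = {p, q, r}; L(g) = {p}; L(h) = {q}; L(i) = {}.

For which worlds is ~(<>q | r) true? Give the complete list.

Recall that <>ψ holds at a world iff ψ holds at some accessible world.
Let φ = ~(<>q | r). Evaluate φ at each world:
  a (successors {a, b, c, d, f}): φ is false.
  b (successors {a, d, e, g, i}): φ is false.
  c (successors {a, b, d, g}): φ is false.
  d (successors {a, b, c}): φ is false.
  e (successors {a, e}): φ is false.
  f (successors {a, c, d, f, h}): φ is false.
  g (successors {a, c, e, f, g, h}): φ is false.
  h (successors {c, e, g, h}): φ is false.
  i (successors {c, e, h}): φ is false.
For instance, at b:
  At b: <>q | r is true, so ~(<>q | r) is false.
    At b: <>q is true, r is true, so <>q | r is true.
      At b: <>q requires q at some successor in {a, d, e, g, i}.
        q holds at a, so <>q is true at b.
Satisfying worlds: none.

none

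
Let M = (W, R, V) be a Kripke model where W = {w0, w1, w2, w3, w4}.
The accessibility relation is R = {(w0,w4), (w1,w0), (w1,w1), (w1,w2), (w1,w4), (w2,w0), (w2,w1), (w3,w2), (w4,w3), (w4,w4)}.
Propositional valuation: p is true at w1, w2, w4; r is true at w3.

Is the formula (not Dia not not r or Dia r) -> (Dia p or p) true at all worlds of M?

Let φ = (not Dia not not r or Dia r) -> (Dia p or p). Evaluate φ at each world:
  w0 (successors {w4}): φ is true.
  w1 (successors {w0, w1, w2, w4}): φ is true.
  w2 (successors {w0, w1}): φ is true.
  w3 (successors {w2}): φ is true.
  w4 (successors {w3, w4}): φ is true.
For instance, at w3:
  At w3: not Dia not not r or Dia r is true, Dia p or p is true, so (not Dia not not r or Dia r) -> (Dia p or p) is true.
    At w3: not Dia not not r is true, Dia r is false, so not Dia not not r or Dia r is true.
      At w3: Dia not not r is false, so not Dia not not r is true.
      At w3: Dia r requires r at some successor in {w2}.
        At w2: r is false.
      So Dia r is false at w3.
    At w3: Dia p is true, p is false, so Dia p or p is true.
      At w3: Dia p requires p at some successor in {w2}.
        p holds at w2, so Dia p is true at w3.

Yes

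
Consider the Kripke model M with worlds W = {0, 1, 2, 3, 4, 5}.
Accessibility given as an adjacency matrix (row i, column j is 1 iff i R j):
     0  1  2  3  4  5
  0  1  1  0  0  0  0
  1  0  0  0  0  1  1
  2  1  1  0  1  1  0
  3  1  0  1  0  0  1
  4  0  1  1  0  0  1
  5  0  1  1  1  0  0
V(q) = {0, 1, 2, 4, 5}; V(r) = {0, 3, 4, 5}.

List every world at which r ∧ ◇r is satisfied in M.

0, 3, 4, 5

Let φ = r ∧ ◇r. Evaluate φ at each world:
  0 (successors {0, 1}): φ is true.
  1 (successors {4, 5}): φ is false.
  2 (successors {0, 1, 3, 4}): φ is false.
  3 (successors {0, 2, 5}): φ is true.
  4 (successors {1, 2, 5}): φ is true.
  5 (successors {1, 2, 3}): φ is true.
For instance, at 5:
  At 5: r is true, ◇r is true, so r ∧ ◇r is true.
    At 5: ◇r requires r at some successor in {1, 2, 3}.
      r holds at 3, so ◇r is true at 5.
Satisfying worlds: {0, 3, 4, 5}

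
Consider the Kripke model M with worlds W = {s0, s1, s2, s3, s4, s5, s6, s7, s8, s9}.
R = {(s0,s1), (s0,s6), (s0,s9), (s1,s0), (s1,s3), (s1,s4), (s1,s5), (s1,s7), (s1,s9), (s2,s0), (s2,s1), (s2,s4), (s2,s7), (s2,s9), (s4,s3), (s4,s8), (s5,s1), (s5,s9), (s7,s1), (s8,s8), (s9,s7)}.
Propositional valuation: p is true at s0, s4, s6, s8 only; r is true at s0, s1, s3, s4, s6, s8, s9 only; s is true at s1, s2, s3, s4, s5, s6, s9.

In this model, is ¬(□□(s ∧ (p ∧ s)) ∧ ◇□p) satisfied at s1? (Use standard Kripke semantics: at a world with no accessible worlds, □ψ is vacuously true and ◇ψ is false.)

At s1: □□(s ∧ (p ∧ s)) ∧ ◇□p is false, so ¬(□□(s ∧ (p ∧ s)) ∧ ◇□p) is true.
  At s1: □□(s ∧ (p ∧ s)) is false, ◇□p is true, so □□(s ∧ (p ∧ s)) ∧ ◇□p is false.
    At s1: □□(s ∧ (p ∧ s)) requires □(s ∧ (p ∧ s)) at every successor {s0, s3, s4, s5, s7, s9}.
      □(s ∧ (p ∧ s)) fails at s0, so □□(s ∧ (p ∧ s)) is false at s1.
    At s1: ◇□p requires □p at some successor in {s0, s3, s4, s5, s7, s9}.
      □p holds at s3, so ◇□p is true at s1.

Yes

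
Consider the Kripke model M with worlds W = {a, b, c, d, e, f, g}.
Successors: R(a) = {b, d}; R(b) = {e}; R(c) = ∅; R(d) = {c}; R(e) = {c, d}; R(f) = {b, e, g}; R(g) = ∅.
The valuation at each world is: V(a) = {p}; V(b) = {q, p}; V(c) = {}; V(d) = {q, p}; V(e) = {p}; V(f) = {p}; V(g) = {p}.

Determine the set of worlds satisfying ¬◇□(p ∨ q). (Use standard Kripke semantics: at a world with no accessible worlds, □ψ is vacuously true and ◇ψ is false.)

Let φ = ¬◇□(p ∨ q). Evaluate φ at each world:
  a (successors {b, d}): φ is false.
  b (successors {e}): φ is true.
  c (successors ∅): φ is true.
  d (successors {c}): φ is false.
  e (successors {c, d}): φ is false.
  f (successors {b, e, g}): φ is false.
  g (successors ∅): φ is true.
For instance, at b:
  At b: ◇□(p ∨ q) is false, so ¬◇□(p ∨ q) is true.
    At b: ◇□(p ∨ q) requires □(p ∨ q) at some successor in {e}.
      At e: □(p ∨ q) is false.
    So ◇□(p ∨ q) is false at b.
Satisfying worlds: {b, c, g}

b, c, g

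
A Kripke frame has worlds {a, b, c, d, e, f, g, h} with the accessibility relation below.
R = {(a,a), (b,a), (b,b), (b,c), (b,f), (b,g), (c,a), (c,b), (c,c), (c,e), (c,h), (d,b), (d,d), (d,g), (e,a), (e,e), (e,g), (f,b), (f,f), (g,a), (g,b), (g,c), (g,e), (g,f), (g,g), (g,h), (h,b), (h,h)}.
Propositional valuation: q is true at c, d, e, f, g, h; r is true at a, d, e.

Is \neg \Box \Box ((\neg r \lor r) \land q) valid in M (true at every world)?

Yes

Let φ = \neg \Box \Box ((\neg r \lor r) \land q). Evaluate φ at each world:
  a (successors {a}): φ is true.
  b (successors {a, b, c, f, g}): φ is true.
  c (successors {a, b, c, e, h}): φ is true.
  d (successors {b, d, g}): φ is true.
  e (successors {a, e, g}): φ is true.
  f (successors {b, f}): φ is true.
  g (successors {a, b, c, e, f, g, h}): φ is true.
  h (successors {b, h}): φ is true.
For instance, at b:
  At b: \Box \Box ((\neg r \lor r) \land q) is false, so \neg \Box \Box ((\neg r \lor r) \land q) is true.
    At b: \Box \Box ((\neg r \lor r) \land q) requires \Box ((\neg r \lor r) \land q) at every successor {a, b, c, f, g}.
      \Box ((\neg r \lor r) \land q) fails at a, so \Box \Box ((\neg r \lor r) \land q) is false at b.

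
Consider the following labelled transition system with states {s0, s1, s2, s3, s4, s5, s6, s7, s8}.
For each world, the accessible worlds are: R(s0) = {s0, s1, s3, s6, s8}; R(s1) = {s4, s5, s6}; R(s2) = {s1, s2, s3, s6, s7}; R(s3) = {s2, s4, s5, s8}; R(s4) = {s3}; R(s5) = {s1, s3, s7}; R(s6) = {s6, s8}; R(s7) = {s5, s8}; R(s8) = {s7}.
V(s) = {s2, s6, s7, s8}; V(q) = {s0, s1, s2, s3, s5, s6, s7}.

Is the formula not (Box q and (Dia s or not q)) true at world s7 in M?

At s7: Box q and (Dia s or not q) is false, so not (Box q and (Dia s or not q)) is true.
  At s7: Box q is false, Dia s or not q is true, so Box q and (Dia s or not q) is false.
    At s7: Box q requires q at every successor {s5, s8}.
      q fails at s8, so Box q is false at s7.
    At s7: Dia s is true, not q is false, so Dia s or not q is true.
      At s7: Dia s requires s at some successor in {s5, s8}.
        s holds at s8, so Dia s is true at s7.

Yes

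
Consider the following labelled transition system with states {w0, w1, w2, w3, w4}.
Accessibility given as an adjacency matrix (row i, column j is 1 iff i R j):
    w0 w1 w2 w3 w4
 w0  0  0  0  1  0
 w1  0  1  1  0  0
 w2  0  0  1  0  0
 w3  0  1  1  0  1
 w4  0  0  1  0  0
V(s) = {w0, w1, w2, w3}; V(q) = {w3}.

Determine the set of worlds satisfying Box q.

Let φ = Box q. Evaluate φ at each world:
  w0 (successors {w3}): φ is true.
  w1 (successors {w1, w2}): φ is false.
  w2 (successors {w2}): φ is false.
  w3 (successors {w1, w2, w4}): φ is false.
  w4 (successors {w2}): φ is false.
For instance, at w4:
  At w4: Box q requires q at every successor {w2}.
    q fails at w2, so Box q is false at w4.
Satisfying worlds: {w0}

w0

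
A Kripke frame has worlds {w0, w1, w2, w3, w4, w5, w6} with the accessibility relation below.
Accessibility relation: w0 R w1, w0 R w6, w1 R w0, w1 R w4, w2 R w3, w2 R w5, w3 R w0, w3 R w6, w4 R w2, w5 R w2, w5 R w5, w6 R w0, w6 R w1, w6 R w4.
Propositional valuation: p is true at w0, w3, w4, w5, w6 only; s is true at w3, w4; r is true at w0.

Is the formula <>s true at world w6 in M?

Yes

Recall that <>ψ holds at a world iff ψ holds at some accessible world.
At w6: <>s requires s at some successor in {w0, w1, w4}.
  s holds at w4, so <>s is true at w6.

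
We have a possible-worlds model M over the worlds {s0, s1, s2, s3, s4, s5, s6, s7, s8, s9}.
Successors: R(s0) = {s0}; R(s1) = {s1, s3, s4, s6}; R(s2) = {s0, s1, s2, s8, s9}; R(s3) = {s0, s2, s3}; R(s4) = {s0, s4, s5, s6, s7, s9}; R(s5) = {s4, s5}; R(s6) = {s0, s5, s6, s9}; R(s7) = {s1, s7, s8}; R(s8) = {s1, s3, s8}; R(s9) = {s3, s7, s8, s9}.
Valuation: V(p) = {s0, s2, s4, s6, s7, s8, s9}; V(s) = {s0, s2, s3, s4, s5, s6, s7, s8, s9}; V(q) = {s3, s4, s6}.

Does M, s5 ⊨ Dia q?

Yes

At s5: Dia q requires q at some successor in {s4, s5}.
  q holds at s4, so Dia q is true at s5.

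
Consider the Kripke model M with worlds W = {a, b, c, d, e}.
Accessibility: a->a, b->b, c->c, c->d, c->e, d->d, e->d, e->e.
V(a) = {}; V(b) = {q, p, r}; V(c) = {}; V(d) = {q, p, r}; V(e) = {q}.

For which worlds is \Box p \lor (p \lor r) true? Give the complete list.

b, d

Let φ = \Box p \lor (p \lor r). Evaluate φ at each world:
  a (successors {a}): φ is false.
  b (successors {b}): φ is true.
  c (successors {c, d, e}): φ is false.
  d (successors {d}): φ is true.
  e (successors {d, e}): φ is false.
For instance, at e:
  At e: \Box p is false, p \lor r is false, so \Box p \lor (p \lor r) is false.
    At e: \Box p requires p at every successor {d, e}.
      p fails at e, so \Box p is false at e.
Satisfying worlds: {b, d}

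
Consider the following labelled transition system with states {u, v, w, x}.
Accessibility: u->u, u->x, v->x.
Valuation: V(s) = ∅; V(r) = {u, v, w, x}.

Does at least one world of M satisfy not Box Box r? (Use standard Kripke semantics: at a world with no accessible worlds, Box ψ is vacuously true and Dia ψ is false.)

Let φ = not Box Box r. Evaluate φ at each world:
  u (successors {u, x}): φ is false.
  v (successors {x}): φ is false.
  w (successors ∅): φ is false.
  x (successors ∅): φ is false.
For instance, at u:
  At u: Box Box r is true, so not Box Box r is false.
    At u: Box Box r requires Box r at every successor {u, x}.
      At u: Box r is true.
      At x: Box r is true.
    So Box Box r is true at u.

No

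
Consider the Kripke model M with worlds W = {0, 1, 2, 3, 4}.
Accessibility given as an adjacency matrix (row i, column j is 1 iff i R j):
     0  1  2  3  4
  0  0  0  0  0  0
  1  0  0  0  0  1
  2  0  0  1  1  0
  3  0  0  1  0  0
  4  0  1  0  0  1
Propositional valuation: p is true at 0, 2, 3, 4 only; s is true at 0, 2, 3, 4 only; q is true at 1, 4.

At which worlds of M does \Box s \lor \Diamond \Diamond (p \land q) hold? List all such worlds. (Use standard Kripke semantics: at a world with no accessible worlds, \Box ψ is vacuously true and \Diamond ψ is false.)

Let φ = \Box s \lor \Diamond \Diamond (p \land q). Evaluate φ at each world:
  0 (successors ∅): φ is true.
  1 (successors {4}): φ is true.
  2 (successors {2, 3}): φ is true.
  3 (successors {2}): φ is true.
  4 (successors {1, 4}): φ is true.
For instance, at 3:
  At 3: \Box s is true, \Diamond \Diamond (p \land q) is false, so \Box s \lor \Diamond \Diamond (p \land q) is true.
    At 3: \Box s requires s at every successor {2}.
      At 2: s is true.
    So \Box s is true at 3.
    At 3: \Diamond \Diamond (p \land q) requires \Diamond (p \land q) at some successor in {2}.
      At 2: \Diamond (p \land q) is false.
    So \Diamond \Diamond (p \land q) is false at 3.
Satisfying worlds: {0, 1, 2, 3, 4}

0, 1, 2, 3, 4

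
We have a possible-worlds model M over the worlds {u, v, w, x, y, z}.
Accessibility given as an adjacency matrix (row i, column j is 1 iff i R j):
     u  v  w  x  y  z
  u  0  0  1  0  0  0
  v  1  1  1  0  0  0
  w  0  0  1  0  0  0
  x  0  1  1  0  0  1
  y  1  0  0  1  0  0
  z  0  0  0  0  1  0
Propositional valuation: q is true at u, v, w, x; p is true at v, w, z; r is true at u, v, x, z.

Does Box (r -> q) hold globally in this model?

Let φ = Box (r -> q). Evaluate φ at each world:
  u (successors {w}): φ is true.
  v (successors {u, v, w}): φ is true.
  w (successors {w}): φ is true.
  x (successors {v, w, z}): φ is false.
  y (successors {u, x}): φ is true.
  z (successors {y}): φ is true.
Detail at x (counterexample):
  At x: Box (r -> q) requires r -> q at every successor {v, w, z}.
    r -> q fails at z, so Box (r -> q) is false at x.

No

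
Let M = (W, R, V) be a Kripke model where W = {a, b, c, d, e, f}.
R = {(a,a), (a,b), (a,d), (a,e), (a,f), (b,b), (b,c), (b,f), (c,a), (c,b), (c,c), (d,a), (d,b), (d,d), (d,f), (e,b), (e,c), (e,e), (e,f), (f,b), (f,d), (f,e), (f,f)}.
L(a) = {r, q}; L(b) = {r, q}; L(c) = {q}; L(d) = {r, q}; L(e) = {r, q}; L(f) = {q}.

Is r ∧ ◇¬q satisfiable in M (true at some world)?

No

Recall that ◇ψ holds at a world iff ψ holds at some accessible world.
Let φ = r ∧ ◇¬q. Evaluate φ at each world:
  a (successors {a, b, d, e, f}): φ is false.
  b (successors {b, c, f}): φ is false.
  c (successors {a, b, c}): φ is false.
  d (successors {a, b, d, f}): φ is false.
  e (successors {b, c, e, f}): φ is false.
  f (successors {b, d, e, f}): φ is false.
For instance, at c:
  At c: r is false, ◇¬q is false, so r ∧ ◇¬q is false.
    At c: ◇¬q requires ¬q at some successor in {a, b, c}.
      At a: ¬q is false.
      At b: ¬q is false.
      At c: ¬q is false.
    So ◇¬q is false at c.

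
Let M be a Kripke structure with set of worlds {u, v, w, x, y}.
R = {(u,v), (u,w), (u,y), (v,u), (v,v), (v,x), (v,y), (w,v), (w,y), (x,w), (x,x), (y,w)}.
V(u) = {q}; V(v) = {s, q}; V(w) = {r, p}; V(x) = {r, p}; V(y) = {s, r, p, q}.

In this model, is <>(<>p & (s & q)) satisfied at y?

Recall that <>ψ holds at a world iff ψ holds at some accessible world.
At y: <>(<>p & (s & q)) requires <>p & (s & q) at some successor in {w}.
  At w: <>p & (s & q) is false.
So <>(<>p & (s & q)) is false at y.

No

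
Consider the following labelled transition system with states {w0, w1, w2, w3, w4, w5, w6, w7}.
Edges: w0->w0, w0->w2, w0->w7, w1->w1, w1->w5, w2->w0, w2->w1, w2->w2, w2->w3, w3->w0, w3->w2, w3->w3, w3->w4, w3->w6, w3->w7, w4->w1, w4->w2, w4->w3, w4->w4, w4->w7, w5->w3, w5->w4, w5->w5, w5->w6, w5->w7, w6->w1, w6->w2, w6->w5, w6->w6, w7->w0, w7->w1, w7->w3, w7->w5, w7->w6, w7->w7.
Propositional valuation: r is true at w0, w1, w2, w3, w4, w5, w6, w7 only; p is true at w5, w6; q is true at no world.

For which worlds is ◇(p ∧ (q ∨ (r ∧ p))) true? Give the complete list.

w1, w3, w5, w6, w7

Let φ = ◇(p ∧ (q ∨ (r ∧ p))). Evaluate φ at each world:
  w0 (successors {w0, w2, w7}): φ is false.
  w1 (successors {w1, w5}): φ is true.
  w2 (successors {w0, w1, w2, w3}): φ is false.
  w3 (successors {w0, w2, w3, w4, w6, w7}): φ is true.
  w4 (successors {w1, w2, w3, w4, w7}): φ is false.
  w5 (successors {w3, w4, w5, w6, w7}): φ is true.
  w6 (successors {w1, w2, w5, w6}): φ is true.
  w7 (successors {w0, w1, w3, w5, w6, w7}): φ is true.
For instance, at w3:
  At w3: ◇(p ∧ (q ∨ (r ∧ p))) requires p ∧ (q ∨ (r ∧ p)) at some successor in {w0, w2, w3, w4, w6, w7}.
    p ∧ (q ∨ (r ∧ p)) holds at w6, so ◇(p ∧ (q ∨ (r ∧ p))) is true at w3.
Satisfying worlds: {w1, w3, w5, w6, w7}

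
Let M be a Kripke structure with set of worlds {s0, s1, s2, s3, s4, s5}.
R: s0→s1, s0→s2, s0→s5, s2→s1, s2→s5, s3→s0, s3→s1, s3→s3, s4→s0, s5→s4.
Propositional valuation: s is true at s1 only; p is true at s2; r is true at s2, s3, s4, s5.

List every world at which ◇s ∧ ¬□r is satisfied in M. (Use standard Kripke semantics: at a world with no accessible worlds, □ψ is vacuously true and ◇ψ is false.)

Recall that □ψ holds at a world iff ψ holds at every accessible world, and ◇ψ holds iff ψ holds at some accessible world.
Let φ = ◇s ∧ ¬□r. Evaluate φ at each world:
  s0 (successors {s1, s2, s5}): φ is true.
  s1 (successors ∅): φ is false.
  s2 (successors {s1, s5}): φ is true.
  s3 (successors {s0, s1, s3}): φ is true.
  s4 (successors {s0}): φ is false.
  s5 (successors {s4}): φ is false.
For instance, at s2:
  At s2: ◇s is true, ¬□r is true, so ◇s ∧ ¬□r is true.
    At s2: ◇s requires s at some successor in {s1, s5}.
      s holds at s1, so ◇s is true at s2.
    At s2: □r is false, so ¬□r is true.
      At s2: □r requires r at every successor {s1, s5}.
        r fails at s1, so □r is false at s2.
Satisfying worlds: {s0, s2, s3}

s0, s2, s3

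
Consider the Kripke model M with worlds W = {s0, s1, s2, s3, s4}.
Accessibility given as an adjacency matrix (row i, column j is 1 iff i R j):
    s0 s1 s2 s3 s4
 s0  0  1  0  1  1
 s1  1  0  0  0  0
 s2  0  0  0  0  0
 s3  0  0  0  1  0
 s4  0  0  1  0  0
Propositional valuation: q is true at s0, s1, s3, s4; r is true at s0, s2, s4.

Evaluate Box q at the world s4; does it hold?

No

At s4: Box q requires q at every successor {s2}.
  q fails at s2, so Box q is false at s4.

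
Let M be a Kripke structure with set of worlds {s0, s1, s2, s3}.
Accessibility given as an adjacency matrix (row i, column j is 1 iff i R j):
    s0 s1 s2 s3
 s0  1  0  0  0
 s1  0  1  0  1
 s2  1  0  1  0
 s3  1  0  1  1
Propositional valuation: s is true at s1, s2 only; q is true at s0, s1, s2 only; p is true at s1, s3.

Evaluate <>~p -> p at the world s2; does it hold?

No

At s2: <>~p is true, p is false, so <>~p -> p is false.
  At s2: <>~p requires ~p at some successor in {s0, s2}.
    ~p holds at s0, so <>~p is true at s2.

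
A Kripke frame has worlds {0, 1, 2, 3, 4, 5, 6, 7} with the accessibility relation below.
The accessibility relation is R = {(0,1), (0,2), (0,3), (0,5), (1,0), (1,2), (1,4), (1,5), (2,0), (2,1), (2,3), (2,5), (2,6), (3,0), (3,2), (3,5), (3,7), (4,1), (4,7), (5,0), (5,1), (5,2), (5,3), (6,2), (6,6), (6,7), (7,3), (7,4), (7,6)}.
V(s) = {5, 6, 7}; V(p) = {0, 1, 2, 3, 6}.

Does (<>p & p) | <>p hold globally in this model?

Let φ = (<>p & p) | <>p. Evaluate φ at each world:
  0 (successors {1, 2, 3, 5}): φ is true.
  1 (successors {0, 2, 4, 5}): φ is true.
  2 (successors {0, 1, 3, 5, 6}): φ is true.
  3 (successors {0, 2, 5, 7}): φ is true.
  4 (successors {1, 7}): φ is true.
  5 (successors {0, 1, 2, 3}): φ is true.
  6 (successors {2, 6, 7}): φ is true.
  7 (successors {3, 4, 6}): φ is true.
For instance, at 7:
  At 7: <>p & p is false, <>p is true, so (<>p & p) | <>p is true.
    At 7: <>p is true, p is false, so <>p & p is false.
      At 7: <>p requires p at some successor in {3, 4, 6}.
        p holds at 3, so <>p is true at 7.
    At 7: <>p requires p at some successor in {3, 4, 6}.
      p holds at 3, so <>p is true at 7.

Yes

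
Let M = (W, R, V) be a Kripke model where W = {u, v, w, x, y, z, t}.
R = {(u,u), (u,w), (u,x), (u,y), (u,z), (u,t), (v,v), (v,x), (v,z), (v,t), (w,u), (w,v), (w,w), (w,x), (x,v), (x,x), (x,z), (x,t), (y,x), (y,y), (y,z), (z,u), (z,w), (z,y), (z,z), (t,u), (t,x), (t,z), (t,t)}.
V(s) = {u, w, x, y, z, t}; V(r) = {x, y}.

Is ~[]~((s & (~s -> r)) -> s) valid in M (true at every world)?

Recall that []ψ holds at a world iff ψ holds at every accessible world, and <>ψ holds iff ψ holds at some accessible world.
Let φ = ~[]~((s & (~s -> r)) -> s). Evaluate φ at each world:
  u (successors {u, w, x, y, z, t}): φ is true.
  v (successors {v, x, z, t}): φ is true.
  w (successors {u, v, w, x}): φ is true.
  x (successors {v, x, z, t}): φ is true.
  y (successors {x, y, z}): φ is true.
  z (successors {u, w, y, z}): φ is true.
  t (successors {u, x, z, t}): φ is true.
For instance, at y:
  At y: []~((s & (~s -> r)) -> s) is false, so ~[]~((s & (~s -> r)) -> s) is true.
    At y: []~((s & (~s -> r)) -> s) requires ~((s & (~s -> r)) -> s) at every successor {x, y, z}.
      ~((s & (~s -> r)) -> s) fails at x, so []~((s & (~s -> r)) -> s) is false at y.

Yes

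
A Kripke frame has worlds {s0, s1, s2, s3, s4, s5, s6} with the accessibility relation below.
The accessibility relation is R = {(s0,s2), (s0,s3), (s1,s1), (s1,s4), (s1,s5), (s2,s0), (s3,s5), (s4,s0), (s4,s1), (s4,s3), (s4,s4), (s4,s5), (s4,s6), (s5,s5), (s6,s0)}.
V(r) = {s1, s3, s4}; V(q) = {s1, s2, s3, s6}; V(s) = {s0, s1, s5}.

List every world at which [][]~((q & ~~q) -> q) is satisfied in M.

Let φ = [][]~((q & ~~q) -> q). Evaluate φ at each world:
  s0 (successors {s2, s3}): φ is false.
  s1 (successors {s1, s4, s5}): φ is false.
  s2 (successors {s0}): φ is false.
  s3 (successors {s5}): φ is false.
  s4 (successors {s0, s1, s3, s4, s5, s6}): φ is false.
  s5 (successors {s5}): φ is false.
  s6 (successors {s0}): φ is false.
For instance, at s4:
  At s4: [][]~((q & ~~q) -> q) requires []~((q & ~~q) -> q) at every successor {s0, s1, s3, s4, s5, s6}.
    []~((q & ~~q) -> q) fails at s0, so [][]~((q & ~~q) -> q) is false at s4.
      At s0: []~((q & ~~q) -> q) requires ~((q & ~~q) -> q) at every successor {s2, s3}.
        ~((q & ~~q) -> q) fails at s2, so []~((q & ~~q) -> q) is false at s0.
Satisfying worlds: none.

none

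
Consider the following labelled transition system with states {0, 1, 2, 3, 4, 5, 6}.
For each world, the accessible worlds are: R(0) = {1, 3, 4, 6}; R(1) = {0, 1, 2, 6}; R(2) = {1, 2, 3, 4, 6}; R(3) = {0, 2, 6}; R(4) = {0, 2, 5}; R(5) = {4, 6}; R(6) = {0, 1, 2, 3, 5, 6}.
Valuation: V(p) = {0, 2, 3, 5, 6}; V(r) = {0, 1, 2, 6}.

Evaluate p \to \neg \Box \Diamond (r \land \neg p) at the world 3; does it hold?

At 3: p is true, \neg \Box \Diamond (r \land \neg p) is false, so p \to \neg \Box \Diamond (r \land \neg p) is false.
  At 3: \Box \Diamond (r \land \neg p) is true, so \neg \Box \Diamond (r \land \neg p) is false.
    At 3: \Box \Diamond (r \land \neg p) requires \Diamond (r \land \neg p) at every successor {0, 2, 6}.
      At 0: \Diamond (r \land \neg p) is true.
      At 2: \Diamond (r \land \neg p) is true.
      At 6: \Diamond (r \land \neg p) is true.
    So \Box \Diamond (r \land \neg p) is true at 3.

No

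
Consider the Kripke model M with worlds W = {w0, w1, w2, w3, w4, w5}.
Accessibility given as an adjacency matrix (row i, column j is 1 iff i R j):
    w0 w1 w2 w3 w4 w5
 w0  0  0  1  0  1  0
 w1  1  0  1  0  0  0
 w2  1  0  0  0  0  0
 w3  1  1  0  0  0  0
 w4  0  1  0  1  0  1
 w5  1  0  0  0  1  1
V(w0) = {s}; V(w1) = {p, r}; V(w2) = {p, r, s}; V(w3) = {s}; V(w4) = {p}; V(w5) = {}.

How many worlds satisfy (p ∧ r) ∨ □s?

2

Let φ = (p ∧ r) ∨ □s. Evaluate φ at each world:
  w0 (successors {w2, w4}): φ is false.
  w1 (successors {w0, w2}): φ is true.
  w2 (successors {w0}): φ is true.
  w3 (successors {w0, w1}): φ is false.
  w4 (successors {w1, w3, w5}): φ is false.
  w5 (successors {w0, w4, w5}): φ is false.
For instance, at w0:
  At w0: p ∧ r is false, □s is false, so (p ∧ r) ∨ □s is false.
    At w0: □s requires s at every successor {w2, w4}.
      s fails at w4, so □s is false at w0.
Satisfying worlds: {w1, w2}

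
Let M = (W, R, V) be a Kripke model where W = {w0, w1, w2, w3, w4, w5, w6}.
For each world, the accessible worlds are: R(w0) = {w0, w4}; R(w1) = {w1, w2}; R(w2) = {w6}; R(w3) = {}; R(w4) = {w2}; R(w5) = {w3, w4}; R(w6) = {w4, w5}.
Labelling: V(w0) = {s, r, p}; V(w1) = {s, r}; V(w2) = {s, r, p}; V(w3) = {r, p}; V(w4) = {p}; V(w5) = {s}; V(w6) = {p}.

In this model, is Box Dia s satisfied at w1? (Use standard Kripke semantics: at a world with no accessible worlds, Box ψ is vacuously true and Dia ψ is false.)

At w1: Box Dia s requires Dia s at every successor {w1, w2}.
  Dia s fails at w2, so Box Dia s is false at w1.
    At w2: Dia s requires s at some successor in {w6}.
      At w6: s is false.
    So Dia s is false at w2.

No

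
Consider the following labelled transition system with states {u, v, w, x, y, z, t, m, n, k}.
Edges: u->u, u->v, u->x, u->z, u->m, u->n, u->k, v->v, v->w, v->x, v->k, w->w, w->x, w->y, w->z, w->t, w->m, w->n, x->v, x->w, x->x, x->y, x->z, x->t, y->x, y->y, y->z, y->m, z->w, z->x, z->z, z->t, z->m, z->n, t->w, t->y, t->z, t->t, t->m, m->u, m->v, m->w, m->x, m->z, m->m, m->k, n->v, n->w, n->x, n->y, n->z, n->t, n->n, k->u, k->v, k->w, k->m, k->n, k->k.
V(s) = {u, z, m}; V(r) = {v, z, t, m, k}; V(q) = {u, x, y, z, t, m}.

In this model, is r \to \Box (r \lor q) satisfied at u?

Yes

Recall that \Box ψ holds at a world iff ψ holds at every accessible world, and \Diamond ψ holds iff ψ holds at some accessible world.
At u: r is false, \Box (r \lor q) is false, so r \to \Box (r \lor q) is true.
  At u: \Box (r \lor q) requires r \lor q at every successor {u, v, x, z, m, n, k}.
    r \lor q fails at n, so \Box (r \lor q) is false at u.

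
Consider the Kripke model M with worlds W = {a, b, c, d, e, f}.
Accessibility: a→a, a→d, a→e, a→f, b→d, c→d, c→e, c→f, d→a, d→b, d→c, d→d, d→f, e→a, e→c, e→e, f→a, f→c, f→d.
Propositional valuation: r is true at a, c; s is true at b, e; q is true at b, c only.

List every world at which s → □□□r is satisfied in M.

Let φ = s → □□□r. Evaluate φ at each world:
  a (successors {a, d, e, f}): φ is true.
  b (successors {d}): φ is false.
  c (successors {d, e, f}): φ is true.
  d (successors {a, b, c, d, f}): φ is true.
  e (successors {a, c, e}): φ is false.
  f (successors {a, c, d}): φ is true.
For instance, at c:
  At c: s is false, □□□r is false, so s → □□□r is true.
    At c: □□□r requires □□r at every successor {d, e, f}.
      □□r fails at d, so □□□r is false at c.
Satisfying worlds: {a, c, d, f}

a, c, d, f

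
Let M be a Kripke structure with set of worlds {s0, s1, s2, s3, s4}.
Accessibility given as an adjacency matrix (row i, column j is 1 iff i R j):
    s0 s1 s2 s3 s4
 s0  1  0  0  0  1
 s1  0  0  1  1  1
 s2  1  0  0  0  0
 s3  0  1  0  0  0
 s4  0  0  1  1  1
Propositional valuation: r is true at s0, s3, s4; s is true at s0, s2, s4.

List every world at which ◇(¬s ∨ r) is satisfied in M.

s0, s1, s2, s3, s4

Recall that ◇ψ holds at a world iff ψ holds at some accessible world.
Let φ = ◇(¬s ∨ r). Evaluate φ at each world:
  s0 (successors {s0, s4}): φ is true.
  s1 (successors {s2, s3, s4}): φ is true.
  s2 (successors {s0}): φ is true.
  s3 (successors {s1}): φ is true.
  s4 (successors {s2, s3, s4}): φ is true.
For instance, at s4:
  At s4: ◇(¬s ∨ r) requires ¬s ∨ r at some successor in {s2, s3, s4}.
    ¬s ∨ r holds at s3, so ◇(¬s ∨ r) is true at s4.
Satisfying worlds: {s0, s1, s2, s3, s4}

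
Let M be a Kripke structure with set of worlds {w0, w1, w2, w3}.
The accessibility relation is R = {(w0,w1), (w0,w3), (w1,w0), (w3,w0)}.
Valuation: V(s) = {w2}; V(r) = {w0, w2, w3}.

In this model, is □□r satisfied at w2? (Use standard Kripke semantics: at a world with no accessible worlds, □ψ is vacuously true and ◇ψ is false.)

Recall that □ψ holds at a world iff ψ holds at every accessible world, and ◇ψ holds iff ψ holds at some accessible world.
At w2: no accessible worlds, so □□r holds vacuously.

Yes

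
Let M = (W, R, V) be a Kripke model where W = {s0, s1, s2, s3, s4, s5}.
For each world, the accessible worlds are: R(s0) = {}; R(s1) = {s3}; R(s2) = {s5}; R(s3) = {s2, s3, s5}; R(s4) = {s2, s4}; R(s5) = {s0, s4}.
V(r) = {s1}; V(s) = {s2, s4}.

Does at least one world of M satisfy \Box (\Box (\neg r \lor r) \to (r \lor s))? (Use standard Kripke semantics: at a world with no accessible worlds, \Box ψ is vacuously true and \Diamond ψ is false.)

Let φ = \Box (\Box (\neg r \lor r) \to (r \lor s)). Evaluate φ at each world:
  s0 (successors ∅): φ is true.
  s1 (successors {s3}): φ is false.
  s2 (successors {s5}): φ is false.
  s3 (successors {s2, s3, s5}): φ is false.
  s4 (successors {s2, s4}): φ is true.
  s5 (successors {s0, s4}): φ is false.
Detail at s0 (witness):
  At s0: no accessible worlds, so \Box (\Box (\neg r \lor r) \to (r \lor s)) holds vacuously.

Yes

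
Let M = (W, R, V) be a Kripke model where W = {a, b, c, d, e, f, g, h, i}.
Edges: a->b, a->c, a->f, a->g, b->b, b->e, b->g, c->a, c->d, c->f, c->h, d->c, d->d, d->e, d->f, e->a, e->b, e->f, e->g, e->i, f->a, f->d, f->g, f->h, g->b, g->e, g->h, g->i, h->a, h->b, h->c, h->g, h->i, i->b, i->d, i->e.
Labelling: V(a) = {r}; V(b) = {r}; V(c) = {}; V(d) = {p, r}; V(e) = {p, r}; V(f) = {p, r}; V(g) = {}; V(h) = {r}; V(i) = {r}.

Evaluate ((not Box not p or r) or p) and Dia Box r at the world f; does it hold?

At f: (not Box not p or r) or p is true, Dia Box r is true, so ((not Box not p or r) or p) and Dia Box r is true.
  At f: not Box not p or r is true, p is true, so (not Box not p or r) or p is true.
    At f: not Box not p is true, r is true, so not Box not p or r is true.
      At f: Box not p is false, so not Box not p is true.
  At f: Dia Box r requires Box r at some successor in {a, d, g, h}.
    Box r holds at g, so Dia Box r is true at f.
      At g: Box r requires r at every successor {b, e, h, i}.
        At b: r is true.
        At e: r is true.
        At h: r is true.
        At i: r is true.
      So Box r is true at g.

Yes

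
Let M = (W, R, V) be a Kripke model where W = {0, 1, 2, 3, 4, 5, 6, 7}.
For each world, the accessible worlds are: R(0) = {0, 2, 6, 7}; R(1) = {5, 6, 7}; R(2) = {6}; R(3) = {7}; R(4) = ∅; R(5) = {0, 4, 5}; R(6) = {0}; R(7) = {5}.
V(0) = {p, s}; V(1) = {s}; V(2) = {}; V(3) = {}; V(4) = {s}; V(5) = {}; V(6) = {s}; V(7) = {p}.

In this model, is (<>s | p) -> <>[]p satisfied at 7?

At 7: <>s | p is true, <>[]p is false, so (<>s | p) -> <>[]p is false.
  At 7: <>s is false, p is true, so <>s | p is true.
    At 7: <>s requires s at some successor in {5}.
      At 5: s is false.
    So <>s is false at 7.
  At 7: <>[]p requires []p at some successor in {5}.
    At 5: []p is false.
  So <>[]p is false at 7.

No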